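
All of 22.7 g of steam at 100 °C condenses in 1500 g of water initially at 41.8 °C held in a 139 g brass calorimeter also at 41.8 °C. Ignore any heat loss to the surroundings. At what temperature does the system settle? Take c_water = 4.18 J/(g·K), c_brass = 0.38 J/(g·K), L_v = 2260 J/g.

Taking heat into each body as positive, Σ m c ΔT = 0:
steam→water at 100 °C releases m L_v = 22.7×2260 = 51302
  condensed water 100 °C→T: 94.89(T − 100)
  water warms: 1500×4.18×(T − 41.8) = 6270(T − 41.8)
  brass cup: 139×0.38×(T − 41.8) = 52.82(T − 41.8)
6417.7 T = 51302 + 9488.6 + 264294 = 325084
T ≈ 50.65 °C (< 100 °C, so full condensation is consistent).

T_f ≈ 50.7 °C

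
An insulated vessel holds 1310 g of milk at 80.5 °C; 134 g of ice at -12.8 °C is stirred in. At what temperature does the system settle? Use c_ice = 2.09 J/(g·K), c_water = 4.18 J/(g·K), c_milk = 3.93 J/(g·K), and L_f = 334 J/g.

Sum of m c ΔT and latent-heat terms is zero:
ice -12.8→0 °C: 134×2.09×12.8 = 3584.8
  fusion: m_ice L_f = 134×334 = 44756
  meltwater 0→T: 134×4.18×T = 560.12 T
  milk: 5148.3(T − 80.5)
5708.4 T = 414438 − 48341 = 366097
T ≈ 64.13 °C — above 0 °C, consistent with complete melting.

T_f ≈ 64.1 °C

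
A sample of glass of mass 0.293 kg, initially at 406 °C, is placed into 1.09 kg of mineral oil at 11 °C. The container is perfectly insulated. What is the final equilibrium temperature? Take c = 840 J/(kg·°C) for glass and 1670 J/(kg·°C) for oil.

T_f ≈ 58.0 °C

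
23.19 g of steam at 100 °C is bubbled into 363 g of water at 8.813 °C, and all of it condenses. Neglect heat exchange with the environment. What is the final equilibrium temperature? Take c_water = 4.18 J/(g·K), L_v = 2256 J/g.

T_f ≈ 46.7 °C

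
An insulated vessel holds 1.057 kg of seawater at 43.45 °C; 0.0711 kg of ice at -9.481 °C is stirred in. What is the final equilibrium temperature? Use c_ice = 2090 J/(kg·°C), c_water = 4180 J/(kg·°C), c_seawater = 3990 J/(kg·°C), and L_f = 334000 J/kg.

Let T be the final temperature. ΣQ_i = 0:
ice -9.481→0 °C: 0.0711·2090·9.481 = 1408.9; latent heat to melt: 0.0711·334000 = 23747; meltwater 0→T: 0.0711·4180·T = 297.2 T; seawater cools: 1.057·3990·(T − 43.45) = 4217.4(T − 43.45)
4514.6 T = 183247 − 25156 = 158091
T ≈ 35.02 °C (positive, so assuming full melt was valid).

T_f ≈ 35.0 °C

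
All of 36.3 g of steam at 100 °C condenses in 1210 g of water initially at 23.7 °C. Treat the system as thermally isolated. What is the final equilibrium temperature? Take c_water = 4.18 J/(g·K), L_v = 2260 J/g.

T_f ≈ 41.7 °C

Energy conservation, ΣQ = 0:
condense steam: −36.3·2260 = −82038; condensed water 100 °C→T: 151.73(T − 100); original water: 5057.8(T − 23.7)
5209.5 T = 82038 + 15173 + 119870 = 217081
T ≈ 41.67 °C (< 100 °C, so full condensation is consistent).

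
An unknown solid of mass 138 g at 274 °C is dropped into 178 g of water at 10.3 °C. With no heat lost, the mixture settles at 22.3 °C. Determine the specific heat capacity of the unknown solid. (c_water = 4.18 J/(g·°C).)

c ≈ 0.257 J/(g·°C)

Heat gained plus heat lost sum to zero:
138×c×(22.3 − 274) + 178×4.18×(22.3 − 10.3) = 0
-34735 c = -8928.5
c = -8928.5/-34735 ≈ 0.257 J/(g·°C)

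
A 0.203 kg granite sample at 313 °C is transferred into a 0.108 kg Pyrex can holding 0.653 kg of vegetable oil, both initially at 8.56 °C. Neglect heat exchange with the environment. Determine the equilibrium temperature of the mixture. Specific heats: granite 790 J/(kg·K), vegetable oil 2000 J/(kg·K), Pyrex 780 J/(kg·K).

Conservation of energy gives ΣQ = 0:
0.203×790×(T − 313) + 0.653×2000×(T − 8.56) + 0.108×780×(T − 8.56) = 0
160.37(T − 313) + 1306(T − 8.56) + 84.24(T − 8.56) = 0
(160.37 + 1306 + 84.24) T = 160.37×313 + 1306×8.56 + 84.24×8.56
T ≈ 40.05 °C

T_f ≈ 40.0 °C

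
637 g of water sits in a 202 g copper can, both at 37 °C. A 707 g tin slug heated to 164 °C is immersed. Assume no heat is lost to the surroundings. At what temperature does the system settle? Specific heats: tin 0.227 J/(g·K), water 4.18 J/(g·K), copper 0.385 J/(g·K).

T_f ≈ 44.0 °C

Conservation of energy gives ΣQ = 0:
707·0.227·(T − 164) + 637·4.18·(T − 37) + 202·0.385·(T − 37) = 0
160.49(T − 164) + 2662.7(T − 37) + 77.77(T − 37) = 0
2900.9 T = 127716
T = 127716 / 2900.9 = 44 °C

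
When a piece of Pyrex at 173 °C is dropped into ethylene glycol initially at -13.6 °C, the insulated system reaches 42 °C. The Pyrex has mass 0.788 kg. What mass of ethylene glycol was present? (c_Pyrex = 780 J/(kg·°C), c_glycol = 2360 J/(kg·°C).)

m ≈ 0.614 kg

Let T be the final temperature. ΣQ_i = 0:
0.788×780×(42 − 173) + m×2360×(42 − (-13.6)) = 0
131216 m = 80518
m = 80518/131216 ≈ 0.6136 kg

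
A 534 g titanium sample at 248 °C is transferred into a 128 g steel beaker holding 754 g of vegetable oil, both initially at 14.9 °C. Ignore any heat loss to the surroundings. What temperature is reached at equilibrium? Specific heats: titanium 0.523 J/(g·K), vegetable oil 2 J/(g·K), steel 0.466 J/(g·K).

T_f ≈ 50.1 °C

Let T be the final temperature. ΣQ_i = 0:
534·0.523·(T − 248) + 754·2·(T − 14.9) + 128·0.466·(T − 14.9) = 0
(279.28 + 1508 + 59.65) T = 279.28·248 + 1508·14.9 + 59.65·14.9
T = 92620 / 1846.9 = 50.1 °C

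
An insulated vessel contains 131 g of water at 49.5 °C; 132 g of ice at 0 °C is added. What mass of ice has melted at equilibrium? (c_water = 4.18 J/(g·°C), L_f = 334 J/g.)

m_melted ≈ 81.2 g

Heat available from the water dropping to 0 °C: 131·4.18·49.5 = 27105 J.
To melt every bit of ice: 132·334 = 44088 J.
That's not enough to melt it all — equilibrium is at 0 °C with ice remaining.
m_melt = 27105 / L_f = 81.15 g.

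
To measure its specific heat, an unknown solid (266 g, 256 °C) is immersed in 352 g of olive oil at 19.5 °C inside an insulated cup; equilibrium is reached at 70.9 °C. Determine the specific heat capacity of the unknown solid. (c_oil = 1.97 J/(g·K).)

Energy conservation, ΣQ = 0:
266×c×(70.9 − 256) + 352×1.97×(70.9 − 19.5) = 0
-49237 c = -35643
c = -35643/-49237 ≈ 0.7239 J/(g·K)

c ≈ 0.724 J/(g·K)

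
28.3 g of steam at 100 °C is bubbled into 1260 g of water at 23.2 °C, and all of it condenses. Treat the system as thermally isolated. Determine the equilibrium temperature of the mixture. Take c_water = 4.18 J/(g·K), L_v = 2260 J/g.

T_f ≈ 36.8 °C

Heat gained plus heat lost sum to zero:
steam→water at 100 °C releases m L_v = 28.3·2260 = 63958; condensed water 100 °C→T: 118.29(T − 100); water warms: 1260·4.18·(T − 23.2) = 5266.8(T − 23.2)
5385.1 T = 63958 + 11829 + 122190 = 197977
T ≈ 36.76 °C (< 100 °C, so full condensation is consistent).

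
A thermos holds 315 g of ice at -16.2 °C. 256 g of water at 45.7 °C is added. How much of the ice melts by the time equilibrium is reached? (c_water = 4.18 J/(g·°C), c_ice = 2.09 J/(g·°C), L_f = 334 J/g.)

Heat available from the water dropping to 0 °C: 256×4.18×45.7 = 48903 J.
Warming the ice to 0 °C takes 315×2.09×16.2 = 10665 J, leaving 38237 J for melting.
Melting all 315 g of ice would need 315×334 = 105210 J.
That's not enough to melt it all — equilibrium is at 0 °C with ice remaining.
m_melt = 38237 / L_f = 114.5 g.

m_melted ≈ 114 g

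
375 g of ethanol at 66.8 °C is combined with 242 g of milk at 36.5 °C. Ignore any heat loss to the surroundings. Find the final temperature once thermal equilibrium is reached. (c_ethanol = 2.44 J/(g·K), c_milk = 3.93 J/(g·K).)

T_f ≈ 51.4 °C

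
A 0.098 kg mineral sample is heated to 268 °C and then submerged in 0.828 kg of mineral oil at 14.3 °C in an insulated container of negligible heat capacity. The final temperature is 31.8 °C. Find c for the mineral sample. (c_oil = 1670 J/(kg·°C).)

c ≈ 1050 J/(kg·°C)

Net heat exchanged in the isolated system is zero:
0.098×c×(31.8 − 268) + 0.828×1670×(31.8 − 14.3) = 0
-23.15 c = -24198
c = -24198/-23.15 ≈ 1045 J/(kg·°C)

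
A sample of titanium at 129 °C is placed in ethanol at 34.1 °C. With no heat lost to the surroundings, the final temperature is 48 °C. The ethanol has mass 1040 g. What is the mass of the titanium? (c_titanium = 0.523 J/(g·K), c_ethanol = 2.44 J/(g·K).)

m ≈ 833 g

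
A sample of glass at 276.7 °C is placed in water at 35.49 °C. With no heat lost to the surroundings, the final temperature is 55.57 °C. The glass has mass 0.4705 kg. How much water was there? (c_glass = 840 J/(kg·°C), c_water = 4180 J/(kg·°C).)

Energy conservation, ΣQ = 0:
0.4705·840·(55.57 − 276.7) + m·4180·(55.57 − 35.49) = 0
83934 m = 87395
m = 87395/83934 ≈ 1.041 kg

m ≈ 1.04 kg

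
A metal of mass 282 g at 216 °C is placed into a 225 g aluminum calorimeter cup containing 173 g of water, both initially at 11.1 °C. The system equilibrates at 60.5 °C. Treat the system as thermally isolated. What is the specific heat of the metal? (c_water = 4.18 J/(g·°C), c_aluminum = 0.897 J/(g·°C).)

c ≈ 1.04 J/(g·°C)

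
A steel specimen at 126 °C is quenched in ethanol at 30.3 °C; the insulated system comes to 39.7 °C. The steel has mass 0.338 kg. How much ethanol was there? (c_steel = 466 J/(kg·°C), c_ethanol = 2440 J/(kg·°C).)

m ≈ 0.593 kg

Conservation of energy gives ΣQ = 0:
0.338×466×(39.7 − 126) + m×2440×(39.7 − 30.3) = 0
22936 m = 13593
m = 13593/22936 ≈ 0.5926 kg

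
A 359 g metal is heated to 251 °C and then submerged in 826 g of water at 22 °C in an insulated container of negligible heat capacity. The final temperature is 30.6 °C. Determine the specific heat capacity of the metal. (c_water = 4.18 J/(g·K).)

c ≈ 0.375 J/(g·K)

Heat lost by the metal = heat gained by the water:
359·c·(251 − 30.6) = 826·4.18·(30.6 − 22)
79124 c = 29693  ⇒  c ≈ 0.3753 J/(g·K)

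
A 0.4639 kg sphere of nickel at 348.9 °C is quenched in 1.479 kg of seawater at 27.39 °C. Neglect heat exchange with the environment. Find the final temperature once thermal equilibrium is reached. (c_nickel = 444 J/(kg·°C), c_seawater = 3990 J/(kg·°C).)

Set heat shed by the hot body equal to heat absorbed by the cold body:
0.4639×444×(348.9 − T) = 1.479×3990×(T − 27.39)
205.97(348.9 − T) = 5901.2(T − 27.39)
6107.2 T = 233498  ⇒  T ≈ 38.23 °C

T_f ≈ 38.2 °C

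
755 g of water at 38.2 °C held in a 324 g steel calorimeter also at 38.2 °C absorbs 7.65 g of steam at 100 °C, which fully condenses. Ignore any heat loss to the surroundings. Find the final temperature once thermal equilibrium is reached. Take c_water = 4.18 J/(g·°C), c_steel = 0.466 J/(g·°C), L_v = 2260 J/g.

T_f ≈ 44.0 °C

Heat gained plus heat lost sum to zero:
steam→water at 100 °C releases m L_v = 7.65·2260 = 17289; condensed water 100 °C→T: 31.98(T − 100); original water: 3155.9(T − 38.2); steel cup: 324·0.466·(T − 38.2) = 150.98(T − 38.2)
3338.9 T = 17289 + 3197.7 + 126323 = 146810
T ≈ 43.97 °C (< 100 °C, so full condensation is consistent).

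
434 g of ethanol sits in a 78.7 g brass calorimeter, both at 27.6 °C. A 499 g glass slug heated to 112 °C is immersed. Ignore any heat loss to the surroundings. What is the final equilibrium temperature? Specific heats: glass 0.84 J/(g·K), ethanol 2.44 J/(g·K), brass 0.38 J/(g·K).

T_f ≈ 51.1 °C

Net heat exchanged in the isolated system is zero:
499*0.84*(T − 112) + 434*2.44*(T − 27.6) + 78.7*0.38*(T − 27.6) = 0
419.16(T − 112) + 1059(T − 27.6) + 29.91(T − 27.6) = 0
(419.16 + 1059 + 29.91) T = 419.16*112 + 1059*27.6 + 29.91*27.6
T ≈ 51.06 °C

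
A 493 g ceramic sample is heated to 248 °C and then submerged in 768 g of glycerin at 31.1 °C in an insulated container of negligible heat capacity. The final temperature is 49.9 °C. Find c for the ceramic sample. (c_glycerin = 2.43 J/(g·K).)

c ≈ 0.359 J/(g·K)

Energy conservation, ΣQ = 0:
493·c·(49.9 − 248) + 768·2.43·(49.9 − 31.1) = 0
-97663 c = -35085
c = -35085/-97663 ≈ 0.3592 J/(g·K)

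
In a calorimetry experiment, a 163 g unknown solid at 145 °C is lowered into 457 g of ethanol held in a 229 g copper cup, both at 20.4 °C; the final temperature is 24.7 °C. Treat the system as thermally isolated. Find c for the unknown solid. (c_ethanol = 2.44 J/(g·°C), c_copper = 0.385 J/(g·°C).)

Heat gained plus heat lost sum to zero:
163×c×(24.7 − 145) + 457×2.44×(24.7 − 20.4) + 229×0.385×(24.7 − 20.4) = 0
-19609 c = -5174
c = -5174/-19609 ≈ 0.2639 J/(g·°C)

c ≈ 0.264 J/(g·°C)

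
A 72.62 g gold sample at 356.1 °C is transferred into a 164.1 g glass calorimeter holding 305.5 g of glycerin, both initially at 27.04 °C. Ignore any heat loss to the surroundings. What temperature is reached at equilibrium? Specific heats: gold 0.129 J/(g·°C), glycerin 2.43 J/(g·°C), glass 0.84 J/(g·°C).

T_f ≈ 30.5 °C

Let T be the final temperature. ΣQ_i = 0:
72.62*0.129*(T − 356.1) + 305.5*2.43*(T − 27.04) + 164.1*0.84*(T − 27.04) = 0
889.58 T = 27137
T ≈ 30.51 °C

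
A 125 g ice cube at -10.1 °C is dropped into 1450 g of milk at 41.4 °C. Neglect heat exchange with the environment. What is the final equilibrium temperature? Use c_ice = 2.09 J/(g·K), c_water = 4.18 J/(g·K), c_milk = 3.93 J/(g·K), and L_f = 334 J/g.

T_f ≈ 30.8 °C

Taking heat into each body as positive, Σ m c ΔT = 0:
ice -10.1→0 °C: 125×2.09×10.1 = 2638.6; fusion: m_ice L_f = 125×334 = 41750; warm the meltwater: 522.5 T; milk: 5698.5(T − 41.4)
6221 T = 235918 − 44389 = 191529
T ≈ 30.79 °C — above 0 °C, consistent with complete melting.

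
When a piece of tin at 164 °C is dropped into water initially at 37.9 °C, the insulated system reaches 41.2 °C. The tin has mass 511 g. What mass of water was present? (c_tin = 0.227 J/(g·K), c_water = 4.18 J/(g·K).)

m ≈ 1030 g

|Q_tin| = |Q_water|:
511×0.227×(164 − 41.2) = m×4.18×(41.2 − 37.9)
13.79 m = 14244  ⇒  m ≈ 1033 g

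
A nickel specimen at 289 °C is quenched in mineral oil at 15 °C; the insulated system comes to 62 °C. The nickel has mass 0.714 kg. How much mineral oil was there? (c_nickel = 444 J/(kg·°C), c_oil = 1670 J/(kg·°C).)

m ≈ 0.917 kg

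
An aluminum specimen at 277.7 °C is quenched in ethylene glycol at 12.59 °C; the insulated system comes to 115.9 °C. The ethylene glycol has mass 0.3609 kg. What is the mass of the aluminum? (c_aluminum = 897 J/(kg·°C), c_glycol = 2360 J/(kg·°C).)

m ≈ 0.606 kg

|Q_aluminum| = |Q_glycol|:
m×897×(277.7 − 115.9) = 0.3609×2360×(115.9 − 12.59)
145135 m = 87992  ⇒  m ≈ 0.6063 kg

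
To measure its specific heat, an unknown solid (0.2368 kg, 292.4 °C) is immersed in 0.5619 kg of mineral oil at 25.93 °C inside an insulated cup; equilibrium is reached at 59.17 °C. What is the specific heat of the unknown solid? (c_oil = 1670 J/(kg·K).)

c ≈ 565 J/(kg·K)

Taking heat into each body as positive, Σ m c ΔT = 0:
0.2368×c×(59.17 − 292.4) + 0.5619×1670×(59.17 − 25.93) = 0
-55.23 c = -31192
c = -31192/-55.23 ≈ 564.8 J/(kg·K)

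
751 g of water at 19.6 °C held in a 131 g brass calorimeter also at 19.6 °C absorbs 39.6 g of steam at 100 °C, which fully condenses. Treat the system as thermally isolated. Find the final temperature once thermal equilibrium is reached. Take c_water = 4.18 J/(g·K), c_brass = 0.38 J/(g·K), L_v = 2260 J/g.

T_f ≈ 50.2 °C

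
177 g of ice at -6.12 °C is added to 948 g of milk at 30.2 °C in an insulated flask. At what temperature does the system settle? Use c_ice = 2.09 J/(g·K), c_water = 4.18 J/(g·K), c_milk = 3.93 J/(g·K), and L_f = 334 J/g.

T_f ≈ 11.5 °C

Net heat exchanged in the isolated system is zero:
ice -6.12→0 °C: 177·2.09·6.12 = 2264
  fusion: m_ice L_f = 177·334 = 59118
  warm the meltwater: 739.86 T
  milk cools: 948·3.93·(T − 30.2) = 3725.6(T − 30.2)
4465.5 T = 112514 − 61382 = 51132
T ≈ 11.45 °C (positive, so assuming full melt was valid).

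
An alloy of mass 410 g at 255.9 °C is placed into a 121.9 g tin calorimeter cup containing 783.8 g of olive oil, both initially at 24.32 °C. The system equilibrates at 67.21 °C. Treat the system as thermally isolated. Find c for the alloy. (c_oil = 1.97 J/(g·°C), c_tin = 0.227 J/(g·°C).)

c ≈ 0.871 J/(g·°C)

Let T be the final temperature. ΣQ_i = 0:
410×c×(67.21 − 255.9) + 783.8×1.97×(67.21 − 24.32) + 121.9×0.227×(67.21 − 24.32) = 0
-77363 c = -67413
c = -67413/-77363 ≈ 0.8714 J/(g·°C)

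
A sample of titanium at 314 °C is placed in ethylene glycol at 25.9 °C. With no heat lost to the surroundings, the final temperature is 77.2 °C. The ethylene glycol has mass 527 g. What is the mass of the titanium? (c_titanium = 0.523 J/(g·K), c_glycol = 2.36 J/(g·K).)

|Q_titanium| = |Q_glycol|:
m·0.523·(314 − 77.2) = 527·2.36·(77.2 − 25.9)
123.85 m = 63803  ⇒  m ≈ 515.2 g

m ≈ 515 g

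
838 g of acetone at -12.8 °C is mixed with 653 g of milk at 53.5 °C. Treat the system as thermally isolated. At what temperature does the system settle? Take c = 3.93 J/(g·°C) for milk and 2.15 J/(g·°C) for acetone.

T_f ≈ 26.2 °C

Let T be the final temperature. ΣQ_i = 0:
653·3.93·(T − 53.5) + 838·2.15·(T − (-12.8)) = 0
2566.3(T − 53.5) + 1801.7(T − (-12.8)) = 0
4368 T = 114235
T = 114235 / 4368 = 26.2 °C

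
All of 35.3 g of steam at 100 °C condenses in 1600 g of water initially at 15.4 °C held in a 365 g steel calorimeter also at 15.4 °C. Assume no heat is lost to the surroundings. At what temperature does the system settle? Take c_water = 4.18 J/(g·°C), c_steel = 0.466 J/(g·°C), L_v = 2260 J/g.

Net heat exchanged in the isolated system is zero:
latent heat released on condensation: 35.3×2260 = 79778
  condensed water 100 °C→T: 147.55(T − 100)
  original water: 6688(T − 15.4)
  steel cup: 365×0.466×(T − 15.4) = 170.09(T − 15.4)
7005.6 T = 79778 + 14755 + 105615 = 200148
T ≈ 28.57 °C — below 100 °C, confirming all the steam condensed.

T_f ≈ 28.6 °C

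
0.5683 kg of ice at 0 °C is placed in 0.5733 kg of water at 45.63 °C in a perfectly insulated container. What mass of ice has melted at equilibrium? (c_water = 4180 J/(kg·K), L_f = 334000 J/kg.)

Water can give up m c ΔT = 0.5733·4180·45.63 = 109347 J before reaching 0 °C.
Melting all 0.5683 kg of ice would need 0.5683·334000 = 189812 J.
109347 J < 189812 J, so only part of the ice melts and the system sits at 0 °C.
m_melted·334000 = 109347  ⇒  m_melted ≈ 0.3274 kg.

m_melted ≈ 0.327 kg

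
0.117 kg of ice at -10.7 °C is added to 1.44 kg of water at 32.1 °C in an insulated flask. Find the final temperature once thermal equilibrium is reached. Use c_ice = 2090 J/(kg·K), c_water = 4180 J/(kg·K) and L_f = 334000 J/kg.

Heat gained plus heat lost sum to zero:
ice -10.7→0 °C: 0.117×2090×10.7 = 2616.5
  latent heat to melt: 0.117×334000 = 39078
  meltwater 0→T: 0.117×4180×T = 489.06 T
  water cools: 1.44×4180×(T − 32.1) = 6019.2(T − 32.1)
6508.3 T = 193216 − 41694 = 151522
T ≈ 23.28 °C (positive, so assuming full melt was valid).

T_f ≈ 23.3 °C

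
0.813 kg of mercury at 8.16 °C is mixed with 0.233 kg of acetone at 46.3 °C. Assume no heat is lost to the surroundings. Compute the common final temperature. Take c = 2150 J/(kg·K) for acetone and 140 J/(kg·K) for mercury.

T_f ≈ 39.2 °C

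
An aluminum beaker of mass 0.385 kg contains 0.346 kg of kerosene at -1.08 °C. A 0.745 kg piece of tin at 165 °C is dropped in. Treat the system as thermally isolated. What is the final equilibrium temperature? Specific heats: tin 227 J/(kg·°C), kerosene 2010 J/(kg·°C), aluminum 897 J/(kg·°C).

Heat gained plus heat lost sum to zero:
0.745×227×(T − 165) + 0.346×2010×(T − (-1.08)) + 0.385×897×(T − (-1.08)) = 0
169.12(T − 165) + 695.46(T − (-1.08)) + 345.35(T − (-1.08)) = 0
1209.9 T = 26780
T = 26780/1209.9 ≈ 22.13 °C

T_f ≈ 22.1 °C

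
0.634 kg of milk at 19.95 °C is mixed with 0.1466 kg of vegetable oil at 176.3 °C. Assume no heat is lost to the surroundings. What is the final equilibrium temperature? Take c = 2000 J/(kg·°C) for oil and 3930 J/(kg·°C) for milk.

T_f ≈ 36.4 °C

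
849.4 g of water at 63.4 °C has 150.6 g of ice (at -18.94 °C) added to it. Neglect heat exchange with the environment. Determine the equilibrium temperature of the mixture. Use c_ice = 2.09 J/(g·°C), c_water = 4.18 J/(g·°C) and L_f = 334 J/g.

Energy conservation, ΣQ = 0:
warm ice to 0 °C: 150.6·2.09·(0 − (-18.94)) = 5961.4; melt ice: 150.6·334 = 50300; meltwater 0→T: 150.6·4.18·T = 629.51 T; water: 3550.5(T − 63.4)
4180 T = 225101 − 56262 = 168839
T ≈ 40.39 °C — above 0 °C, consistent with complete melting.

T_f ≈ 40.4 °C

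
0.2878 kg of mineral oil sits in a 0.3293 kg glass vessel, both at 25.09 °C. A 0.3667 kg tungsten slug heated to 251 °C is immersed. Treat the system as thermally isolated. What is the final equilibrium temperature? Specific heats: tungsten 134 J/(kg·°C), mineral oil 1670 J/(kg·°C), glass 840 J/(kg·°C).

Taking heat into each body as positive, Σ m c ΔT = 0:
0.3667×134×(T − 251) + 0.2878×1670×(T − 25.09) + 0.3293×840×(T − 25.09) = 0
806.38 T = 31333
T = 31333/806.38 ≈ 38.86 °C

T_f ≈ 38.9 °C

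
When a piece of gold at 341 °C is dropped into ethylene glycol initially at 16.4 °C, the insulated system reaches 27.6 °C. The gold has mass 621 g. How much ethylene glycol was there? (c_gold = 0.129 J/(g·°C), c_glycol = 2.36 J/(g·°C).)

Let T be the final temperature. ΣQ_i = 0:
621×0.129×(27.6 − 341) + m×2.36×(27.6 − 16.4) = 0
26.43 m = 25106
m = 25106/26.43 ≈ 949.8 g

m ≈ 950 g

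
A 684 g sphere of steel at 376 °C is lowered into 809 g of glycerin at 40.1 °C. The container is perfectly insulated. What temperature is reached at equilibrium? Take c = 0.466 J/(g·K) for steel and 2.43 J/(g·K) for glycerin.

T_f ≈ 87.0 °C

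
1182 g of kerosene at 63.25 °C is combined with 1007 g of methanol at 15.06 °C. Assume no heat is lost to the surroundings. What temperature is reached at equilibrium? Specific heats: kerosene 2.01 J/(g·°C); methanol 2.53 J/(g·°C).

T_f ≈ 38.3 °C

Energy conservation, ΣQ = 0:
1182·2.01·(T − 63.25) + 1007·2.53·(T − 15.06) = 0
4923.5 T = 188639
T ≈ 38.31 °C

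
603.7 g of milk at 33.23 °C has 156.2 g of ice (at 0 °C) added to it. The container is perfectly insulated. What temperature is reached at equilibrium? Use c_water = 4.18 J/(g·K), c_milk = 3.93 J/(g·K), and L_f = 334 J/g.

T_f ≈ 8.8 °C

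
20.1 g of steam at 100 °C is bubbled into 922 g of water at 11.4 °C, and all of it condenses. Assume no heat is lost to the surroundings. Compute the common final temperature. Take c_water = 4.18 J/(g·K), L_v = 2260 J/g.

T_f ≈ 24.8 °C

Heat gained plus heat lost sum to zero:
latent heat released on condensation: 20.1·2260 = 45426
  condensed water 100 °C→T: 84.02(T − 100)
  original water: 3854(T − 11.4)
3938 T = 45426 + 8401.8 + 43935 = 97763
T ≈ 24.83 °C, under the boiling point, so the assumption holds.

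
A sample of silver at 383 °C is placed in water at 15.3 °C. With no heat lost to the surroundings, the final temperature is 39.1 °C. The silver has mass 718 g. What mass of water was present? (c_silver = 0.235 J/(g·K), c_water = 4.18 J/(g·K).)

m ≈ 583 g

Let T be the final temperature. ΣQ_i = 0:
718·0.235·(39.1 − 383) + m·4.18·(39.1 − 15.3) = 0
99.48 m = 58026
m = 58026/99.48 ≈ 583.3 g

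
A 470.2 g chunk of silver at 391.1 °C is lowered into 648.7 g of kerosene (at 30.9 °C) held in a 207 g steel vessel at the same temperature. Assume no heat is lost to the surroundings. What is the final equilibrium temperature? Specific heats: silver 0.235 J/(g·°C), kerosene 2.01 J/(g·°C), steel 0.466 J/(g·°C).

T_f ≈ 57.2 °C

With ΣQ=0 the equilibrium temperature is the m·c-weighted mean:
T_f = (110.5×391.1 + 1303.9×30.9 + 96.46×30.9) / (110.5 + 1303.9 + 96.46)
    = 86486 / 1510.8 ≈ 57.24 °C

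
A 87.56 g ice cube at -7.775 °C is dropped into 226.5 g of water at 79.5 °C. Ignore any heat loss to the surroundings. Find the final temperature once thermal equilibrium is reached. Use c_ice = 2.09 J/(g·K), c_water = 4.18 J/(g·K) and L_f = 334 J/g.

T_f ≈ 34.0 °C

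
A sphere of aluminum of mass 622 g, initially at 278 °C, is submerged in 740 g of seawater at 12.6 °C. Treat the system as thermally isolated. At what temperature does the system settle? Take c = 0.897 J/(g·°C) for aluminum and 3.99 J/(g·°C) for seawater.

Setting the total heat transfer to zero:
622×0.897×(T − 278) + 740×3.99×(T − 12.6) = 0
557.93(T − 278) + 2952.6(T − 12.6) = 0
(557.93 + 2952.6) T = 557.93×278 + 2952.6×12.6
T ≈ 54.78 °C

T_f ≈ 54.8 °C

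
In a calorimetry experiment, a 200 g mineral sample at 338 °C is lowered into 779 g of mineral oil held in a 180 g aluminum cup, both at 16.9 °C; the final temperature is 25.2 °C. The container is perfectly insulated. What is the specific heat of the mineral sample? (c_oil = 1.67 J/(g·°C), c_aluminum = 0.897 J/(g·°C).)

c ≈ 0.194 J/(g·°C)

Setting the total heat transfer to zero:
200×c×(25.2 − 338) + 779×1.67×(25.2 − 16.9) + 180×0.897×(25.2 − 16.9) = 0
-62560 c = -12138
c = -12138/-62560 ≈ 0.194 J/(g·°C)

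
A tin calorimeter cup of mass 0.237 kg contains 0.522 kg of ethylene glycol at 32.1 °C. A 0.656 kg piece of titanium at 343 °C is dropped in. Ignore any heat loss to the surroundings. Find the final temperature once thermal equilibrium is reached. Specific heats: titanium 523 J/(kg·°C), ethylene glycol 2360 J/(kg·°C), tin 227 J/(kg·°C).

Conservation of energy gives ΣQ = 0:
0.656*523*(T − 343) + 0.522*2360*(T − 32.1) + 0.237*227*(T − 32.1) = 0
343.09(T − 343) + 1231.9(T − 32.1) + 53.8(T − 32.1) = 0
1628.8 T = 158951
T = 158951 / 1628.8 = 97.6 °C

T_f ≈ 97.6 °C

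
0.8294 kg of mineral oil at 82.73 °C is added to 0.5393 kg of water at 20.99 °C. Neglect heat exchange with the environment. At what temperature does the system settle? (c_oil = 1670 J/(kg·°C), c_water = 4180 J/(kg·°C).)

With ΣQ=0 the equilibrium temperature is the m·c-weighted mean:
T_f = (1385.1×82.73 + 2254.3×20.99) / (1385.1 + 2254.3)
    = 161906 / 3639.4 ≈ 44.49 °C

T_f ≈ 44.5 °C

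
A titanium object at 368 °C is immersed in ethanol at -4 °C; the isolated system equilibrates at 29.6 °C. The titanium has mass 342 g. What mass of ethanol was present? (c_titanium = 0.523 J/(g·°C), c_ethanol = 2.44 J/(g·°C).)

Heat lost by the titanium = heat gained by the ethanol:
342×0.523×(368 − 29.6) = m×2.44×(29.6 − (-4))
81.98 m = 60528  ⇒  m ≈ 738.3 g

m ≈ 738 g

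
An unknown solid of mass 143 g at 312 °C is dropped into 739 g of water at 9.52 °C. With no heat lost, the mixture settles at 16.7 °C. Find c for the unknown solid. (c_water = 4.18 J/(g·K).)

c ≈ 0.525 J/(g·K)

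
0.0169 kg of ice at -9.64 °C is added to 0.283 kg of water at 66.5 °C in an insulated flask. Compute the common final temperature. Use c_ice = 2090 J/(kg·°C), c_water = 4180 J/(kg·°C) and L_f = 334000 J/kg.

Energy balance with sensible and latent terms:
ice -9.64→0 °C: 0.0169×2090×9.64 = 340.49; fusion: m_ice L_f = 0.0169×334000 = 5644.6; warm the meltwater: 70.64 T; water: 1182.9(T − 66.5)
1253.6 T = 78666 − 5985.1 = 72680
T ≈ 57.98 °C (positive, so assuming full melt was valid).

T_f ≈ 58.0 °C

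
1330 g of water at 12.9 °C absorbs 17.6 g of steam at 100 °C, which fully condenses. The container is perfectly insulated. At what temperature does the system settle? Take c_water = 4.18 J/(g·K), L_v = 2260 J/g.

T_f ≈ 21.1 °C

Taking heat into each body as positive, Σ m c ΔT = 0:
latent heat released on condensation: 17.6·2260 = 39776
  condensed water 100 °C→T: 73.57(T − 100)
  original water: 5559.4(T − 12.9)
5633 T = 39776 + 7356.8 + 71716 = 118849
T ≈ 21.10 °C (< 100 °C, so full condensation is consistent).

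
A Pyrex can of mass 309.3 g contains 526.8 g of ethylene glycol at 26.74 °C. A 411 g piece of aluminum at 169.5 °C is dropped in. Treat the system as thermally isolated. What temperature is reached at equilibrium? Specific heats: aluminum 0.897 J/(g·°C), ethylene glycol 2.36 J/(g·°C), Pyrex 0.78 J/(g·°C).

Taking heat into each body as positive, Σ m c ΔT = 0:
411·0.897·(T − 169.5) + 526.8·2.36·(T − 26.74) + 309.3·0.78·(T − 26.74) = 0
(368.67 + 1243.2 + 241.25) T = 368.67·169.5 + 1243.2·26.74 + 241.25·26.74
T ≈ 55.14 °C

T_f ≈ 55.1 °C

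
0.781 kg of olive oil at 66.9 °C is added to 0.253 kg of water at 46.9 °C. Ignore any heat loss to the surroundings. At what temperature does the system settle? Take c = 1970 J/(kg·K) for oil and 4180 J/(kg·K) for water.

T_f ≈ 58.8 °C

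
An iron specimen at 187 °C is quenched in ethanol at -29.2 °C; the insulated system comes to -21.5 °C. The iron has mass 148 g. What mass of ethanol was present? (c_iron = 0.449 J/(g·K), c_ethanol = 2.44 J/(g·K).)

Net heat exchanged in the isolated system is zero:
148·0.449·(-21.5 − 187) + m·2.44·(-21.5 − (-29.2)) = 0
18.79 m = 13855
m = 13855/18.79 ≈ 737.5 g

m ≈ 737 g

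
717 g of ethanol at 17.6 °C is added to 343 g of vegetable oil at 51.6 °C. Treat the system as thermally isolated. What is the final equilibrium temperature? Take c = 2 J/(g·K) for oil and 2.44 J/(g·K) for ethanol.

|Q_oil| = |Q_ethanol|:
343×2×(51.6 − T) = 717×2.44×(T − 17.6)
686(51.6 − T) = 1749.5(T − 17.6)
2435.5 T = 66188  ⇒  T ≈ 27.18 °C

T_f ≈ 27.2 °C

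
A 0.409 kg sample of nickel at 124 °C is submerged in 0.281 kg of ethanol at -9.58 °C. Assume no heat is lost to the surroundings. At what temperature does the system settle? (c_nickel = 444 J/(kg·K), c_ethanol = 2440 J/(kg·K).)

T_f ≈ 18.4 °C

Taking heat into each body as positive, Σ m c ΔT = 0:
0.409×444×(T − 124) + 0.281×2440×(T − (-9.58)) = 0
181.6(T − 124) + 685.64(T − (-9.58)) = 0
(181.6 + 685.64) T = 181.6×124 + 685.64×(-9.58)
T = 15949/867.24 ≈ 18.39 °C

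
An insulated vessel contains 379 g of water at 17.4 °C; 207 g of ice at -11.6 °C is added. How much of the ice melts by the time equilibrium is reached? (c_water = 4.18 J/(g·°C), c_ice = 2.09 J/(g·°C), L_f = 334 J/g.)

m_melted ≈ 67.5 g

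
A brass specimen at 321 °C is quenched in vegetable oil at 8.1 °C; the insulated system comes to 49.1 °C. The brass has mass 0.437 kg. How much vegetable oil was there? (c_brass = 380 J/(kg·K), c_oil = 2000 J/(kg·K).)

|Q_brass| = |Q_oil|:
0.437×380×(321 − 49.1) = m×2000×(49.1 − 8.1)
82000 m = 45152  ⇒  m ≈ 0.5506 kg

m ≈ 0.551 kg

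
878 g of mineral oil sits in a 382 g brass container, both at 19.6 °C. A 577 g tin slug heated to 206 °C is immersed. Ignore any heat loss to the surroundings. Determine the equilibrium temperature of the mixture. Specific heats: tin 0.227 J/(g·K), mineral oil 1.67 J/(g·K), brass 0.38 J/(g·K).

Taking heat into each body as positive, Σ m c ΔT = 0:
577×0.227×(T − 206) + 878×1.67×(T − 19.6) + 382×0.38×(T − 19.6) = 0
(130.98 + 1466.3 + 145.16) T = 130.98×206 + 1466.3×19.6 + 145.16×19.6
T ≈ 33.61 °C

T_f ≈ 33.6 °C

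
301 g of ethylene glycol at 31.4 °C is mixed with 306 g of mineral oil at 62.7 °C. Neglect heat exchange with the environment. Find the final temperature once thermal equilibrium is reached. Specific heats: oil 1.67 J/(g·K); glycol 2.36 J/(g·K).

T_f = Σ m_i c_i T_i / Σ m_i c_i:
T_f = (511.02·62.7 + 710.36·31.4) / (511.02 + 710.36)
    = 54346 / 1221.4 ≈ 44.50 °C

T_f ≈ 44.5 °C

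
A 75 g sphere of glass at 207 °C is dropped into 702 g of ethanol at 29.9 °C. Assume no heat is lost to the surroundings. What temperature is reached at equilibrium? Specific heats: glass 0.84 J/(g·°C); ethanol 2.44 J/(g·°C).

T_f ≈ 36.2 °C

|Q_glass| = |Q_ethanol|:
75*0.84*(207 − T) = 702*2.44*(T − 29.9)
63(207 − T) = 1712.9(T − 29.9)
1775.9 T = 64256  ⇒  T ≈ 36.18 °C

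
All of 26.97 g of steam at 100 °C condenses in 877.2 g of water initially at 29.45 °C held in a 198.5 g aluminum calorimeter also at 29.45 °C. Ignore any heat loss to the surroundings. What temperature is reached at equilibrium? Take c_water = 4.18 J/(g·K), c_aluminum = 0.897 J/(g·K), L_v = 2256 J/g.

Let T be the final temperature. ΣQ_i = 0:
steam→water at 100 °C releases m L_v = 26.97·2256 = 60844; condensed water 100 °C→T: 112.73(T − 100); water warms: 877.2·4.18·(T − 29.45) = 3666.7(T − 29.45); aluminum cup: 198.5·0.897·(T − 29.45) = 178.05(T − 29.45)
3957.5 T = 60844 + 11273 + 113228 = 185346
T ≈ 46.83 °C, under the boiling point, so the assumption holds.

T_f ≈ 46.8 °C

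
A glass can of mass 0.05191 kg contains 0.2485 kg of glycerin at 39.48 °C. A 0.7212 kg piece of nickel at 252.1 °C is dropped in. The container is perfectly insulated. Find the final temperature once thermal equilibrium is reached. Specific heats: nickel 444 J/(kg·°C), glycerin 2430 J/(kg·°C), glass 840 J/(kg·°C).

T_f ≈ 109.8 °C

With ΣQ=0 the equilibrium temperature is the m·c-weighted mean:
T_f = (320.21*252.1 + 603.86*39.48 + 43.6*39.48) / (320.21 + 603.86 + 43.6)
    = 106287 / 967.67 ≈ 109.84 °C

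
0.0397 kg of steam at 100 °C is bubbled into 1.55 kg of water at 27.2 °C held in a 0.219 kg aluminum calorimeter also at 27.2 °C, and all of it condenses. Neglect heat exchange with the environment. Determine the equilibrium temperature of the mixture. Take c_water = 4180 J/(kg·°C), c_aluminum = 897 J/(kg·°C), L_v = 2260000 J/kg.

Heat gained plus heat lost sum to zero:
steam→water at 100 °C releases m L_v = 0.0397×2260000 = 89722; condensed water 100 °C→T: 165.95(T − 100); water warms: 1.55×4180×(T − 27.2) = 6479(T − 27.2); aluminum cup: 0.219×897×(T − 27.2) = 196.44(T − 27.2)
6841.4 T = 89722 + 16595 + 181572 = 287889
T ≈ 42.08 °C — below 100 °C, confirming all the steam condensed.

T_f ≈ 42.1 °C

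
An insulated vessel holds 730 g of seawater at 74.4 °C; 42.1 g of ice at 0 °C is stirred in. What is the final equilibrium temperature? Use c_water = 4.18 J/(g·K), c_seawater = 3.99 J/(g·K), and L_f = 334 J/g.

Heat gained plus heat lost sum to zero:
latent heat to melt: 42.1·334 = 14061
  meltwater 0→T: 42.1·4.18·T = 175.98 T
  seawater: 2912.7(T − 74.4)
3088.7 T = 216705 − 14061 = 202643
T ≈ 65.61 °C (positive, so assuming full melt was valid).

T_f ≈ 65.6 °C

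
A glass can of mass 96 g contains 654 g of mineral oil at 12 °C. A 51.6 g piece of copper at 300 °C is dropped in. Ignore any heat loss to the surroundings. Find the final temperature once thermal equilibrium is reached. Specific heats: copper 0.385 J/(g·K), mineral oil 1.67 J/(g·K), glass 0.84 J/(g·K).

T_f ≈ 16.8 °C

Energy conservation, ΣQ = 0:
51.6×0.385×(T − 300) + 654×1.67×(T − 12) + 96×0.84×(T − 12) = 0
19.87(T − 300) + 1092.2(T − 12) + 80.64(T − 12) = 0
(19.87 + 1092.2 + 80.64) T = 19.87×300 + 1092.2×12 + 80.64×12
T = 20034/1192.7 ≈ 16.80 °C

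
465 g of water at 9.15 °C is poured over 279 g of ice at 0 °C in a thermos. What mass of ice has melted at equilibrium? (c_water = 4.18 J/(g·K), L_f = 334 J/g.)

m_melted ≈ 53.2 g

Heat available from the water dropping to 0 °C: 465·4.18·9.15 = 17785 J.
Melting all 279 g of ice would need 279·334 = 93186 J.
17785 J < 93186 J, so only part of the ice melts and the system sits at 0 °C.
Mass melted = 17785/334 ≈ 53.25 g.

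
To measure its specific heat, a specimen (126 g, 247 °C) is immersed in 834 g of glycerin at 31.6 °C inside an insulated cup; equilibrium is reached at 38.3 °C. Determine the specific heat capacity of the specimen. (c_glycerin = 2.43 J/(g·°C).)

Let T be the final temperature. ΣQ_i = 0:
126·c·(38.3 − 247) + 834·2.43·(38.3 − 31.6) = 0
-26296 c = -13578
c = -13578/-26296 ≈ 0.5164 J/(g·°C)

c ≈ 0.516 J/(g·°C)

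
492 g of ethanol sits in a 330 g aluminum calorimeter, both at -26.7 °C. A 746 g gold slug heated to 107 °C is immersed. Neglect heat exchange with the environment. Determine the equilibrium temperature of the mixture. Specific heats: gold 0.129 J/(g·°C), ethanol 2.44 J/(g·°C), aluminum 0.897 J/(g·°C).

T_f ≈ -18.6 °C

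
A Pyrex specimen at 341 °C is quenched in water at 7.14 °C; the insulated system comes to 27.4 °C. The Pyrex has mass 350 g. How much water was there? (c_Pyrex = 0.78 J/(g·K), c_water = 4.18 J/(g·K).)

m ≈ 1010 g

Let T be the final temperature. ΣQ_i = 0:
350×0.78×(27.4 − 341) + m×4.18×(27.4 − 7.14) = 0
84.69 m = 85613
m = 85613/84.69 ≈ 1011 g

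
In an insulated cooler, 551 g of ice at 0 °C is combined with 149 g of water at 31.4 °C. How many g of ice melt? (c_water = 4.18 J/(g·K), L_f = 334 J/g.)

m_melted ≈ 58.6 g

Water can give up m c ΔT = 149×4.18×31.4 = 19557 J before reaching 0 °C.
Fully melting the ice requires m_ice L_f = 551×334 = 184034 J.
19557 J < 184034 J, so only part of the ice melts and the system sits at 0 °C.
Mass melted = 19557/334 ≈ 58.55 g.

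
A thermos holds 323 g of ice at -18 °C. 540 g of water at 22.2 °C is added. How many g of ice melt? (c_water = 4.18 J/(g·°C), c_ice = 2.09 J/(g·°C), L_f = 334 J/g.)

Cooling the water to 0 °C releases 540×4.18×22.2 = 50110 J.
Of that, 323×2.09×18 = 12151 J goes to bring the ice to 0 °C, leaving 37959 J.
Fully melting the ice requires m_ice L_f = 323×334 = 107882 J.
That's not enough to melt it all — equilibrium is at 0 °C with ice remaining.
m_melt = 37959 / L_f = 113.6 g.

m_melted ≈ 114 g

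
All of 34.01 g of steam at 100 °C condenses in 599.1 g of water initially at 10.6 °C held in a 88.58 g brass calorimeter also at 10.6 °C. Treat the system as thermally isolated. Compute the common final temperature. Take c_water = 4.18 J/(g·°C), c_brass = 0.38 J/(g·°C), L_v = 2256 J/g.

T_f ≈ 44.0 °C

Setting the total heat transfer to zero:
steam→water at 100 °C releases m L_v = 34.01×2256 = 76727; condensed water 100 °C→T: 142.16(T − 100); water warms: 599.1×4.18×(T − 10.6) = 2504.2(T − 10.6); brass cup: 88.58×0.38×(T − 10.6) = 33.66(T − 10.6)
2680.1 T = 76727 + 14216 + 26902 = 117844
T ≈ 43.97 °C (< 100 °C, so full condensation is consistent).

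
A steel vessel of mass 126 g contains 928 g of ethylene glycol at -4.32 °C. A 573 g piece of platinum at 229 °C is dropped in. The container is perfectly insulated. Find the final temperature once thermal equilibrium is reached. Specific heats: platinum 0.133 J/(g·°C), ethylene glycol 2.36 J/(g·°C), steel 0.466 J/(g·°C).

Heat gained plus heat lost sum to zero:
573·0.133·(T − 229) + 928·2.36·(T − (-4.32)) + 126·0.466·(T − (-4.32)) = 0
(76.21 + 2190.1 + 58.72) T = 76.21·229 + 2190.1·(-4.32) + 58.72·(-4.32)
T ≈ 3.33 °C

T_f ≈ 3.3 °C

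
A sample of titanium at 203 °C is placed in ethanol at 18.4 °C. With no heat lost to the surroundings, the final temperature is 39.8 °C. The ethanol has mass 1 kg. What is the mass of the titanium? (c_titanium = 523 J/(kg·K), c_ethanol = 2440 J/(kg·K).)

Heat lost by the titanium = heat gained by the ethanol:
m×523×(203 − 39.8) = 1×2440×(39.8 − 18.4)
85354 m = 52216  ⇒  m ≈ 0.6118 kg

m ≈ 0.612 kg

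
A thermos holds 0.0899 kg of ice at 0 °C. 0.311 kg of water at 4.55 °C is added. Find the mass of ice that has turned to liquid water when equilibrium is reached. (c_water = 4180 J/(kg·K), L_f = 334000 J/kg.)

m_melted ≈ 0.0177 kg

Heat available from the water dropping to 0 °C: 0.311×4180×4.55 = 5914.9 J.
To melt every bit of ice: 0.0899×334000 = 30027 J.
That's not enough to melt it all — equilibrium is at 0 °C with ice remaining.
m_melted×334000 = 5914.9  ⇒  m_melted ≈ 0.01771 kg.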